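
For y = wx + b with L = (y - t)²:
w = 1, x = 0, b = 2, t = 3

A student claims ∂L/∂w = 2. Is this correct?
Incorrect

y = (1)(0) + 2 = 2
∂L/∂y = 2(y - t) = 2(2 - 3) = -2
∂y/∂w = x = 0
∂L/∂w = -2 × 0 = 0

Claimed value: 2
Incorrect: The correct gradient is 0.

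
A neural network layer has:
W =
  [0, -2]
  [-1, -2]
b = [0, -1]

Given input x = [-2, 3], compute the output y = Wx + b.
y = [-6, -5]

Wx = [0×-2 + -2×3, -1×-2 + -2×3]
   = [-6, -4]
y = Wx + b = [-6 + 0, -4 + -1] = [-6, -5]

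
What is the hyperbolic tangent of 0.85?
0.6911

tanh(0.85) = (e^(0.85) - e^(-0.85))/(e^(0.85) + e^(-0.85)) = 0.6911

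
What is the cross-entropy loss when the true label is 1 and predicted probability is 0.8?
L = 0.2231

L = -1·log(0.8) - 0·log(0.2) = -log(0.8) = 0.2231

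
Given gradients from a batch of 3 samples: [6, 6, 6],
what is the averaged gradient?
Average gradient = 6

Average = (1/3)(6 + 6 + 6) = 18/3 = 6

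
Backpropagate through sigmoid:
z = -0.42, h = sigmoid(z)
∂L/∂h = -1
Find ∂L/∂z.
∂L/∂z = -0.2393

σ(-0.42) = 0.3965
σ'(-0.42) = σ(-0.42)(1 - σ(-0.42)) = 0.3965 × 0.6035 = 0.2393
∂L/∂z = ∂L/∂h · σ'(z) = -1 × 0.2393 = -0.2393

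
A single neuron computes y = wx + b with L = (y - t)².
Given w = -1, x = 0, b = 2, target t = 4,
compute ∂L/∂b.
∂L/∂b = -4

y = wx + b = (-1)(0) + 2 = 2
∂L/∂y = 2(y - t) = 2(2 - 4) = -4
∂y/∂b = 1
∂L/∂b = ∂L/∂y · ∂y/∂b = -4 × 1 = -4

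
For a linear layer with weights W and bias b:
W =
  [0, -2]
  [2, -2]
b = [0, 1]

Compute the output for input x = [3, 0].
y = [0, 7]

Wx = [0×3 + -2×0, 2×3 + -2×0]
   = [0, 6]
y = Wx + b = [0 + 0, 6 + 1] = [0, 7]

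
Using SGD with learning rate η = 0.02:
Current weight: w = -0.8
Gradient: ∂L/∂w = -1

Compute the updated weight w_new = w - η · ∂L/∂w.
w_new = -0.78

w_new = w - η·∂L/∂w = -0.8 - 0.02×(-1) = -0.8 - (-0.02) = -0.78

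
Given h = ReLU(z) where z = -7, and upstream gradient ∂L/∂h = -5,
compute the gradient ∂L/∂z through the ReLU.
∂L/∂z = 0

h = ReLU(-7) = 0
Since z < 0: ∂h/∂z = 0
∂L/∂z = ∂L/∂h · ∂h/∂z = -5 × 0 = 0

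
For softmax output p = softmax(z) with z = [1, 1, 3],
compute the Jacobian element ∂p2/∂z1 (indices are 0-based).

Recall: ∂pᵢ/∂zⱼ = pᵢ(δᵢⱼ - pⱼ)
∂p2/∂z1 = -0.08382

p = softmax(z) = [0.1065, 0.1065, 0.787]
p2 = 0.787, p1 = 0.1065

∂p2/∂z1 = -p2 × p1 = -0.787 × 0.1065 = -0.08382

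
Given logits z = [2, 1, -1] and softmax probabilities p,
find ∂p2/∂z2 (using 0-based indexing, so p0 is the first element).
∂p2/∂z2 = 0.03389

p = softmax(z) = [0.7054, 0.2595, 0.03512]
p2 = 0.03512

∂p2/∂z2 = p2(1 - p2) = 0.03512 × (1 - 0.03512) = 0.03389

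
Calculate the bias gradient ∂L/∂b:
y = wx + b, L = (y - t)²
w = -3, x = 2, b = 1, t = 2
∂L/∂b = -14

y = wx + b = (-3)(2) + 1 = -5
∂L/∂y = 2(y - t) = 2(-5 - 2) = -14
∂y/∂b = 1
∂L/∂b = ∂L/∂y · ∂y/∂b = -14 × 1 = -14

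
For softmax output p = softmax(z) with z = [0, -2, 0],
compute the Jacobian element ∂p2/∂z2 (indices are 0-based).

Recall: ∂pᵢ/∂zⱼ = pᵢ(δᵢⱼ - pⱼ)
∂p2/∂z2 = 0.249

p = softmax(z) = [0.4683, 0.06338, 0.4683]
p2 = 0.4683

∂p2/∂z2 = p2(1 - p2) = 0.4683 × (1 - 0.4683) = 0.249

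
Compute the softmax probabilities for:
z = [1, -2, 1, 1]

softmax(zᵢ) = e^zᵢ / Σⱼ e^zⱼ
p = [0.3279, 0.0163, 0.3279, 0.3279]

exp(z) = [2.718, 0.1353, 2.718, 2.718]
Sum = 8.29
p = [0.3279, 0.0163, 0.3279, 0.3279]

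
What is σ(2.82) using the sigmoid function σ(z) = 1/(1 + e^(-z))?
0.9437

sigmoid(2.82) = 1/(1 + e^(-2.82)) = 1/(1 + 0.05961) = 0.9437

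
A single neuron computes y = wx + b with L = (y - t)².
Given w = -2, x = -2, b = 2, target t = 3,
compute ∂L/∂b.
∂L/∂b = 6

y = wx + b = (-2)(-2) + 2 = 6
∂L/∂y = 2(y - t) = 2(6 - 3) = 6
∂y/∂b = 1
∂L/∂b = ∂L/∂y · ∂y/∂b = 6 × 1 = 6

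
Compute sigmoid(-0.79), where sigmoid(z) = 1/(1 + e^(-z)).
0.3122

sigmoid(-0.79) = 1/(1 + e^(0.79)) = 1/(1 + 2.203) = 0.3122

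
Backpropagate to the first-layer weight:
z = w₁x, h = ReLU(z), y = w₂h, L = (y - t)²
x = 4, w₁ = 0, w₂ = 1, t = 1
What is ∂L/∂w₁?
∂L/∂w₁ = 0

Forward pass:
z = w₁x = 0×4 = 0
h = ReLU(0) = 0
y = w₂h = 1×0 = 0

Backward pass:
∂L/∂y = 2(y - t) = 2(0 - 1) = -2
∂y/∂h = w₂ = 1
∂h/∂z = 0 (ReLU derivative)
∂z/∂w₁ = x = 4

∂L/∂w₁ = -2 × 1 × 0 × 4 = 0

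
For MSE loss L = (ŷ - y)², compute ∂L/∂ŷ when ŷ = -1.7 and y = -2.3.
∂L/∂ŷ = 1.2

∂L/∂ŷ = 2(ŷ - y) = 2(-1.7 - -2.3) = 2(0.6) = 1.2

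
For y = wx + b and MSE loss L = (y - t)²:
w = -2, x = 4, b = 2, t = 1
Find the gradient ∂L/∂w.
∂L/∂w = -56

y = wx + b = (-2)(4) + 2 = -6
∂L/∂y = 2(y - t) = 2(-6 - 1) = -14
∂y/∂w = x = 4
∂L/∂w = ∂L/∂y · ∂y/∂w = -14 × 4 = -56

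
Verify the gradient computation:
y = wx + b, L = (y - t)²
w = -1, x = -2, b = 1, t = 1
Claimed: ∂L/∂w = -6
Incorrect

y = (-1)(-2) + 1 = 3
∂L/∂y = 2(y - t) = 2(3 - 1) = 4
∂y/∂w = x = -2
∂L/∂w = 4 × -2 = -8

Claimed value: -6
Incorrect: The correct gradient is -8.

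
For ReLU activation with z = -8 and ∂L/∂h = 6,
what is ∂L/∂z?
∂L/∂z = 0

h = ReLU(-8) = 0
Since z < 0: ∂h/∂z = 0
∂L/∂z = ∂L/∂h · ∂h/∂z = 6 × 0 = 0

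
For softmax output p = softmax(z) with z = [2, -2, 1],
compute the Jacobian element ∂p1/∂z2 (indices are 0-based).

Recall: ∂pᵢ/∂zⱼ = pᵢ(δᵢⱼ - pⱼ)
∂p1/∂z2 = -0.003507

p = softmax(z) = [0.7214, 0.01321, 0.2654]
p1 = 0.01321, p2 = 0.2654

∂p1/∂z2 = -p1 × p2 = -0.01321 × 0.2654 = -0.003507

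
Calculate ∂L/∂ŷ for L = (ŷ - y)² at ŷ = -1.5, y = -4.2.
∂L/∂ŷ = 5.4

∂L/∂ŷ = 2(ŷ - y) = 2(-1.5 - -4.2) = 2(2.7) = 5.4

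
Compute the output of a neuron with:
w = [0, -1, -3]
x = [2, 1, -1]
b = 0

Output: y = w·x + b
y = 2

y = (0)(2) + (-1)(1) + (-3)(-1) + 0 = 2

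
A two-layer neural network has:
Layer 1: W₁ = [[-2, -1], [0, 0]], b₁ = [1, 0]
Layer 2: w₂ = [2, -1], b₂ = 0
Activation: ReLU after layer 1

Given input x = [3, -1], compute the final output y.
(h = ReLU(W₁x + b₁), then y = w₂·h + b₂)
y = 0

Layer 1 pre-activation: z₁ = [-4, 0]
After ReLU: h = [0, 0]
Layer 2 output: y = 2×0 + -1×0 + 0 = 0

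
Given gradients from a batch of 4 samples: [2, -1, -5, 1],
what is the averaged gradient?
Average gradient = -0.75

Average = (1/4)(2 + -1 + -5 + 1) = -3/4 = -0.75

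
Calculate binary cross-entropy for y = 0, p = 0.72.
L = 1.273

L = -0·log(0.72) - 1·log(0.28) = -log(0.28) = 1.273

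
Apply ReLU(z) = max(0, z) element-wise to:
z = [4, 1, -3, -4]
h = [4, 1, 0, 0]

ReLU applied element-wise: max(0,4)=4, max(0,1)=1, max(0,-3)=0, max(0,-4)=0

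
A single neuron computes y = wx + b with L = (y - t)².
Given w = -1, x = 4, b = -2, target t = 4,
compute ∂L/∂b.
∂L/∂b = -20

y = wx + b = (-1)(4) + -2 = -6
∂L/∂y = 2(y - t) = 2(-6 - 4) = -20
∂y/∂b = 1
∂L/∂b = ∂L/∂y · ∂y/∂b = -20 × 1 = -20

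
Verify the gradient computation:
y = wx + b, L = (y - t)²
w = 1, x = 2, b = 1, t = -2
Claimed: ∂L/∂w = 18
Incorrect

y = (1)(2) + 1 = 3
∂L/∂y = 2(y - t) = 2(3 - -2) = 10
∂y/∂w = x = 2
∂L/∂w = 10 × 2 = 20

Claimed value: 18
Incorrect: The correct gradient is 20.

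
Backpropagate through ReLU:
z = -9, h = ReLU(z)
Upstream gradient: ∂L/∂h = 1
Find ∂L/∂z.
∂L/∂z = 0

h = ReLU(-9) = 0
Since z < 0: ∂h/∂z = 0
∂L/∂z = ∂L/∂h · ∂h/∂z = 1 × 0 = 0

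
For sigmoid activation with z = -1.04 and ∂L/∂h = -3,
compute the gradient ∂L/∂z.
∂L/∂z = -0.5789

σ(-1.04) = 0.2611
σ'(-1.04) = σ(-1.04)(1 - σ(-1.04)) = 0.2611 × 0.7389 = 0.193
∂L/∂z = ∂L/∂h · σ'(z) = -3 × 0.193 = -0.5789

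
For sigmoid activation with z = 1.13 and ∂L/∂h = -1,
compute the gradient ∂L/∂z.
∂L/∂z = -0.1845

σ(1.13) = 0.7558
σ'(1.13) = σ(1.13)(1 - σ(1.13)) = 0.7558 × 0.2442 = 0.1845
∂L/∂z = ∂L/∂h · σ'(z) = -1 × 0.1845 = -0.1845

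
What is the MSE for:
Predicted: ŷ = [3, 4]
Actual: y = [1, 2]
MSE = 4

MSE = (1/2)((3-1)² + (4-2)²) = (1/2)(4 + 4) = 4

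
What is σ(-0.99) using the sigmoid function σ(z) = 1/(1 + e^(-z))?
0.2709

sigmoid(-0.99) = 1/(1 + e^(0.99)) = 1/(1 + 2.691) = 0.2709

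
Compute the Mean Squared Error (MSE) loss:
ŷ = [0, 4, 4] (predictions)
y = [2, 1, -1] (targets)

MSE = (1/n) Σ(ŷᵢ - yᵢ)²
MSE = 12.67

MSE = (1/3)((0-2)² + (4-1)² + (4--1)²) = (1/3)(4 + 9 + 25) = 12.67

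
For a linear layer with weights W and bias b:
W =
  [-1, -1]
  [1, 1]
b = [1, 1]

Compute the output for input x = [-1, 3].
y = [-1, 3]

Wx = [-1×-1 + -1×3, 1×-1 + 1×3]
   = [-2, 2]
y = Wx + b = [-2 + 1, 2 + 1] = [-1, 3]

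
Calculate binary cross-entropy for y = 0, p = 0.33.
L = 0.4005

L = -0·log(0.33) - 1·log(0.67) = -log(0.67) = 0.4005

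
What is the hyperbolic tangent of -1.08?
-0.7932

tanh(-1.08) = (e^(-1.08) - e^(1.08))/(e^(-1.08) + e^(1.08)) = -0.7932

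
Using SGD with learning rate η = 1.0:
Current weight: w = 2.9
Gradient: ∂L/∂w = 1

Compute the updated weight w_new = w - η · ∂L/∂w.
w_new = 1.9

w_new = w - η·∂L/∂w = 2.9 - 1.0×(1) = 2.9 - (1) = 1.9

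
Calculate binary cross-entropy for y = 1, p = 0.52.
L = 0.6539

L = -1·log(0.52) - 0·log(0.48) = -log(0.52) = 0.6539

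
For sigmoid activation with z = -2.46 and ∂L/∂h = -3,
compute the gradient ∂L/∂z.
∂L/∂z = -0.2175

σ(-2.46) = 0.07871
σ'(-2.46) = σ(-2.46)(1 - σ(-2.46)) = 0.07871 × 0.9213 = 0.07252
∂L/∂z = ∂L/∂h · σ'(z) = -3 × 0.07252 = -0.2175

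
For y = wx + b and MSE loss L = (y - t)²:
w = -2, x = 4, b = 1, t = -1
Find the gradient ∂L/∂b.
∂L/∂b = -12

y = wx + b = (-2)(4) + 1 = -7
∂L/∂y = 2(y - t) = 2(-7 - -1) = -12
∂y/∂b = 1
∂L/∂b = ∂L/∂y · ∂y/∂b = -12 × 1 = -12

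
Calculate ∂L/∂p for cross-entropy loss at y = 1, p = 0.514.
∂L/∂p = -1.946

∂L/∂p = -y/p + (1-y)/(1-p) = -1/0.514 + 0 = -1.946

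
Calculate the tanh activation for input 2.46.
0.9855

tanh(2.46) = (e^(2.46) - e^(-2.46))/(e^(2.46) + e^(-2.46)) = 0.9855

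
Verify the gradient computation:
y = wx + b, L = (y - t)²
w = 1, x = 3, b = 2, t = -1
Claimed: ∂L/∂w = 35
Incorrect

y = (1)(3) + 2 = 5
∂L/∂y = 2(y - t) = 2(5 - -1) = 12
∂y/∂w = x = 3
∂L/∂w = 12 × 3 = 36

Claimed value: 35
Incorrect: The correct gradient is 36.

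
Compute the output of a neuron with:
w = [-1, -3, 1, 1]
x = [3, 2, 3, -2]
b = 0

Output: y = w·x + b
y = -8

y = (-1)(3) + (-3)(2) + (1)(3) + (1)(-2) + 0 = -8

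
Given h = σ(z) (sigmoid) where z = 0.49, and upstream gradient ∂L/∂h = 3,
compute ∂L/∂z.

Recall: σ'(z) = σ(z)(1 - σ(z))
∂L/∂z = 0.7067

σ(0.49) = 0.6201
σ'(0.49) = σ(0.49)(1 - σ(0.49)) = 0.6201 × 0.3799 = 0.2356
∂L/∂z = ∂L/∂h · σ'(z) = 3 × 0.2356 = 0.7067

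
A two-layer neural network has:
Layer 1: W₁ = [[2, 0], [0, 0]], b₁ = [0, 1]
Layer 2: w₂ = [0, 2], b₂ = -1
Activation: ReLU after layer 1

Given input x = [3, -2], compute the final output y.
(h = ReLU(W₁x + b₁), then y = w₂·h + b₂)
y = 1

Layer 1 pre-activation: z₁ = [6, 1]
After ReLU: h = [6, 1]
Layer 2 output: y = 0×6 + 2×1 + -1 = 1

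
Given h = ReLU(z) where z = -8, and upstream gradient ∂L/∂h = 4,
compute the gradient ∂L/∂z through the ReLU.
∂L/∂z = 0

h = ReLU(-8) = 0
Since z < 0: ∂h/∂z = 0
∂L/∂z = ∂L/∂h · ∂h/∂z = 4 × 0 = 0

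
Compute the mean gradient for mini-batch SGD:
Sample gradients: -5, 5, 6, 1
Average gradient = 1.75

Average = (1/4)(-5 + 5 + 6 + 1) = 7/4 = 1.75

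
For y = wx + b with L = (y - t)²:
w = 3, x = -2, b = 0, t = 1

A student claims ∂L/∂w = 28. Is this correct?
Correct

y = (3)(-2) + 0 = -6
∂L/∂y = 2(y - t) = 2(-6 - 1) = -14
∂y/∂w = x = -2
∂L/∂w = -14 × -2 = 28

Claimed value: 28
Correct: The correct gradient is 28.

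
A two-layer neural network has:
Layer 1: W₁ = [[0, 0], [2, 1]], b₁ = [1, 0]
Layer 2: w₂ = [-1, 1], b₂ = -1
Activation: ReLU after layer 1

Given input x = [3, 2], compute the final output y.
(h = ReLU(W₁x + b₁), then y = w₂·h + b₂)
y = 6

Layer 1 pre-activation: z₁ = [1, 8]
After ReLU: h = [1, 8]
Layer 2 output: y = -1×1 + 1×8 + -1 = 6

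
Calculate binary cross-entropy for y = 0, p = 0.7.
L = 1.204

L = -0·log(0.7) - 1·log(0.3) = -log(0.3) = 1.204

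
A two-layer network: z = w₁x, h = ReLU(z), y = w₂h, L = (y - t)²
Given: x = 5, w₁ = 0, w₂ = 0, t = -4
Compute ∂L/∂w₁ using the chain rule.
∂L/∂w₁ = 0

Forward pass:
z = w₁x = 0×5 = 0
h = ReLU(0) = 0
y = w₂h = 0×0 = 0

Backward pass:
∂L/∂y = 2(y - t) = 2(0 - -4) = 8
∂y/∂h = w₂ = 0
∂h/∂z = 0 (ReLU derivative)
∂z/∂w₁ = x = 5

∂L/∂w₁ = 8 × 0 × 0 × 5 = 0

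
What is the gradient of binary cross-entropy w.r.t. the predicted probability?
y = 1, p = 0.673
∂L/∂p = -1.486

∂L/∂p = -y/p + (1-y)/(1-p) = -1/0.673 + 0 = -1.486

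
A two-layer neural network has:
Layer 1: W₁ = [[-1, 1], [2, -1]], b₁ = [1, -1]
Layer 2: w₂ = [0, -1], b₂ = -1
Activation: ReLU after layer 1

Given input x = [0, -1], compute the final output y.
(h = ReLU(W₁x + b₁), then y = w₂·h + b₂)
y = -1

Layer 1 pre-activation: z₁ = [0, 0]
After ReLU: h = [0, 0]
Layer 2 output: y = 0×0 + -1×0 + -1 = -1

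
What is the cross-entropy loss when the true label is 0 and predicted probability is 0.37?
L = 0.462

L = -0·log(0.37) - 1·log(0.63) = -log(0.63) = 0.462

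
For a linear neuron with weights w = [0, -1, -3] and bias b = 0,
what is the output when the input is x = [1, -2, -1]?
y = 5

y = (0)(1) + (-1)(-2) + (-3)(-1) + 0 = 5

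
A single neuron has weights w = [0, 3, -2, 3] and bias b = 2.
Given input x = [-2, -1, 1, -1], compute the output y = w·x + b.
y = -6

y = (0)(-2) + (3)(-1) + (-2)(1) + (3)(-1) + 2 = -6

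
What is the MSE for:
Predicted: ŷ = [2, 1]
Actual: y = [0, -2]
MSE = 6.5

MSE = (1/2)((2-0)² + (1--2)²) = (1/2)(4 + 9) = 6.5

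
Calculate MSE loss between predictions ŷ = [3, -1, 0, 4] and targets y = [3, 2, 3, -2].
MSE = 13.5

MSE = (1/4)((3-3)² + (-1-2)² + (0-3)² + (4--2)²) = (1/4)(0 + 9 + 9 + 36) = 13.5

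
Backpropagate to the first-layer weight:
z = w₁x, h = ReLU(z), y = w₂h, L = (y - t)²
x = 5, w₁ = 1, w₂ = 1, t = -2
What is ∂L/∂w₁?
∂L/∂w₁ = 70

Forward pass:
z = w₁x = 1×5 = 5
h = ReLU(5) = 5
y = w₂h = 1×5 = 5

Backward pass:
∂L/∂y = 2(y - t) = 2(5 - -2) = 14
∂y/∂h = w₂ = 1
∂h/∂z = 1 (ReLU derivative)
∂z/∂w₁ = x = 5

∂L/∂w₁ = 14 × 1 × 1 × 5 = 70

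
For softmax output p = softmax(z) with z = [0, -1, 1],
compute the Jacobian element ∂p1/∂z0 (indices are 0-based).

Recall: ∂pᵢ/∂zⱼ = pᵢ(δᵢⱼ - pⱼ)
∂p1/∂z0 = -0.02203

p = softmax(z) = [0.2447, 0.09003, 0.6652]
p1 = 0.09003, p0 = 0.2447

∂p1/∂z0 = -p1 × p0 = -0.09003 × 0.2447 = -0.02203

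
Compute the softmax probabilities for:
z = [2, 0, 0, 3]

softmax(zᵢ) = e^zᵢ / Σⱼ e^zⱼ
p = [0.2507, 0.0339, 0.0339, 0.6815]

exp(z) = [7.389, 1, 1, 20.09]
Sum = 29.47
p = [0.2507, 0.0339, 0.0339, 0.6815]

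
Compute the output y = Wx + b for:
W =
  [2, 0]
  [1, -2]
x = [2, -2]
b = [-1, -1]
y = [3, 5]

Wx = [2×2 + 0×-2, 1×2 + -2×-2]
   = [4, 6]
y = Wx + b = [4 + -1, 6 + -1] = [3, 5]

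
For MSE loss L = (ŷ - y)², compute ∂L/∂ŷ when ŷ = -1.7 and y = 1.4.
∂L/∂ŷ = -6.2

∂L/∂ŷ = 2(ŷ - y) = 2(-1.7 - 1.4) = 2(-3.1) = -6.2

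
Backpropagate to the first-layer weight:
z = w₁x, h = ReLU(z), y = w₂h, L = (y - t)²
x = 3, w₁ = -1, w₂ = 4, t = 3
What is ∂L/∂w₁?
∂L/∂w₁ = 0

Forward pass:
z = w₁x = -1×3 = -3
h = ReLU(-3) = 0
y = w₂h = 4×0 = 0

Backward pass:
∂L/∂y = 2(y - t) = 2(0 - 3) = -6
∂y/∂h = w₂ = 4
∂h/∂z = 0 (ReLU derivative)
∂z/∂w₁ = x = 3

∂L/∂w₁ = -6 × 4 × 0 × 3 = 0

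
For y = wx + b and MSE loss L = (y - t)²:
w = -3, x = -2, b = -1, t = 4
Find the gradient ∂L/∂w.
∂L/∂w = -4

y = wx + b = (-3)(-2) + -1 = 5
∂L/∂y = 2(y - t) = 2(5 - 4) = 2
∂y/∂w = x = -2
∂L/∂w = ∂L/∂y · ∂y/∂w = 2 × -2 = -4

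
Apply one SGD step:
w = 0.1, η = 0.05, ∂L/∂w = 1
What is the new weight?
w_new = 0.05

w_new = w - η·∂L/∂w = 0.1 - 0.05×(1) = 0.1 - (0.05) = 0.05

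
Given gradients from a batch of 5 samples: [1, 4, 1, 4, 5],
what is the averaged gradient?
Average gradient = 3

Average = (1/5)(1 + 4 + 1 + 4 + 5) = 15/5 = 3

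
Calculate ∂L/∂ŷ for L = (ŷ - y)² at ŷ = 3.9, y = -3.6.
∂L/∂ŷ = 15.0

∂L/∂ŷ = 2(ŷ - y) = 2(3.9 - -3.6) = 2(7.5) = 15.0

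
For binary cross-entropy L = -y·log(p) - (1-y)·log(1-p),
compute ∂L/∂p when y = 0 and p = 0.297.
∂L/∂p = 1.422

∂L/∂p = -y/p + (1-y)/(1-p) = 0 + 1/0.703 = 1.422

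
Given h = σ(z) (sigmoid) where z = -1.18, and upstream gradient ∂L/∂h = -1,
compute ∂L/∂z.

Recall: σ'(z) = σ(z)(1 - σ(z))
∂L/∂z = -0.1798

σ(-1.18) = 0.2351
σ'(-1.18) = σ(-1.18)(1 - σ(-1.18)) = 0.2351 × 0.7649 = 0.1798
∂L/∂z = ∂L/∂h · σ'(z) = -1 × 0.1798 = -0.1798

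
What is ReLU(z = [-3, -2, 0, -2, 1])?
h = [0, 0, 0, 0, 1]

ReLU applied element-wise: max(0,-3)=0, max(0,-2)=0, max(0,0)=0, max(0,-2)=0, max(0,1)=1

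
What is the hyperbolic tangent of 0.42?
0.3969

tanh(0.42) = (e^(0.42) - e^(-0.42))/(e^(0.42) + e^(-0.42)) = 0.3969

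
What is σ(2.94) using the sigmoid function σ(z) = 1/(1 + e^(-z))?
0.9498

sigmoid(2.94) = 1/(1 + e^(-2.94)) = 1/(1 + 0.05287) = 0.9498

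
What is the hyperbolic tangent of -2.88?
-0.9937

tanh(-2.88) = (e^(-2.88) - e^(2.88))/(e^(-2.88) + e^(2.88)) = -0.9937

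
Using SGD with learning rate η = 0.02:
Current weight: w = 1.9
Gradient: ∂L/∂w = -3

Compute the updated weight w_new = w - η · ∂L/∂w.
w_new = 1.96

w_new = w - η·∂L/∂w = 1.9 - 0.02×(-3) = 1.9 - (-0.06) = 1.96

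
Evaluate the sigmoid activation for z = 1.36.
0.7958

sigmoid(1.36) = 1/(1 + e^(-1.36)) = 1/(1 + 0.2567) = 0.7958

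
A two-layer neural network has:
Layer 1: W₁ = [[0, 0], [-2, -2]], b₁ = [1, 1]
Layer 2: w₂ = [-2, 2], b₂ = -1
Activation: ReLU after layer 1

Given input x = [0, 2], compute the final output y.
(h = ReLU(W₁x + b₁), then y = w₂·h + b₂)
y = -3

Layer 1 pre-activation: z₁ = [1, -3]
After ReLU: h = [1, 0]
Layer 2 output: y = -2×1 + 2×0 + -1 = -3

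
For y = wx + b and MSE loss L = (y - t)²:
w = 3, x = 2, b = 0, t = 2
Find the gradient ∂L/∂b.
∂L/∂b = 8

y = wx + b = (3)(2) + 0 = 6
∂L/∂y = 2(y - t) = 2(6 - 2) = 8
∂y/∂b = 1
∂L/∂b = ∂L/∂y · ∂y/∂b = 8 × 1 = 8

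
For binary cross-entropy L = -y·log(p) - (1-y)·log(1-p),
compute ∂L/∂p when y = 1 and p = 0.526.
∂L/∂p = -1.901

∂L/∂p = -y/p + (1-y)/(1-p) = -1/0.526 + 0 = -1.901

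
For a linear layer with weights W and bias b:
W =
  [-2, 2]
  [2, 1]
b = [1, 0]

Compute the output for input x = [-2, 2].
y = [9, -2]

Wx = [-2×-2 + 2×2, 2×-2 + 1×2]
   = [8, -2]
y = Wx + b = [8 + 1, -2 + 0] = [9, -2]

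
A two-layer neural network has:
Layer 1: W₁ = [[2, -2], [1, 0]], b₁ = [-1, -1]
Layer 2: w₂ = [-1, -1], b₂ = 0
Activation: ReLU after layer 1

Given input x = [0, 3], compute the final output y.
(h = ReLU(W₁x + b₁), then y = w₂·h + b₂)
y = 0

Layer 1 pre-activation: z₁ = [-7, -1]
After ReLU: h = [0, 0]
Layer 2 output: y = -1×0 + -1×0 + 0 = 0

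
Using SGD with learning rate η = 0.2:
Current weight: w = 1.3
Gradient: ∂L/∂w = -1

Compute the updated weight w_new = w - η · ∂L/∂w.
w_new = 1.5

w_new = w - η·∂L/∂w = 1.3 - 0.2×(-1) = 1.3 - (-0.2) = 1.5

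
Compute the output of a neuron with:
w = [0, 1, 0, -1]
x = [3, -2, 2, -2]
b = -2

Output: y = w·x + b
y = -2

y = (0)(3) + (1)(-2) + (0)(2) + (-1)(-2) + -2 = -2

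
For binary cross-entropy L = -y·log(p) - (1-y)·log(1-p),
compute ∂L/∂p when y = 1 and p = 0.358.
∂L/∂p = -2.793

∂L/∂p = -y/p + (1-y)/(1-p) = -1/0.358 + 0 = -2.793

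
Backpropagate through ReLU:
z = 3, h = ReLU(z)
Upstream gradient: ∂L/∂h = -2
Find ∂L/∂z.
∂L/∂z = -2

h = ReLU(3) = 3
Since z > 0: ∂h/∂z = 1
∂L/∂z = ∂L/∂h · ∂h/∂z = -2 × 1 = -2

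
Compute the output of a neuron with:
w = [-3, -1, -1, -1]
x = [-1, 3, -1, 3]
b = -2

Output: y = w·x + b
y = -4

y = (-3)(-1) + (-1)(3) + (-1)(-1) + (-1)(3) + -2 = -4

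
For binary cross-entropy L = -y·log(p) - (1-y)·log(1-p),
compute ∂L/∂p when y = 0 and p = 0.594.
∂L/∂p = 2.463

∂L/∂p = -y/p + (1-y)/(1-p) = 0 + 1/0.406 = 2.463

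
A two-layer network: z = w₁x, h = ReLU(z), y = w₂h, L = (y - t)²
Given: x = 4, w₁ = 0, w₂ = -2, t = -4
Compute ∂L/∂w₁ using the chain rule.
∂L/∂w₁ = 0

Forward pass:
z = w₁x = 0×4 = 0
h = ReLU(0) = 0
y = w₂h = -2×0 = 0

Backward pass:
∂L/∂y = 2(y - t) = 2(0 - -4) = 8
∂y/∂h = w₂ = -2
∂h/∂z = 0 (ReLU derivative)
∂z/∂w₁ = x = 4

∂L/∂w₁ = 8 × -2 × 0 × 4 = 0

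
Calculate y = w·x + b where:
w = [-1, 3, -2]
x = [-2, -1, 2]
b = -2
y = -7

y = (-1)(-2) + (3)(-1) + (-2)(2) + -2 = -7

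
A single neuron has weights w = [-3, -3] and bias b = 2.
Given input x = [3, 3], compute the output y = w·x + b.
y = -16

y = (-3)(3) + (-3)(3) + 2 = -16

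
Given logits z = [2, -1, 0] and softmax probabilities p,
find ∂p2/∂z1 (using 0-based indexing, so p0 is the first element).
∂p2/∂z1 = -0.004797

p = softmax(z) = [0.8438, 0.04201, 0.1142]
p2 = 0.1142, p1 = 0.04201

∂p2/∂z1 = -p2 × p1 = -0.1142 × 0.04201 = -0.004797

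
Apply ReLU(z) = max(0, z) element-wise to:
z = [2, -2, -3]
h = [2, 0, 0]

ReLU applied element-wise: max(0,2)=2, max(0,-2)=0, max(0,-3)=0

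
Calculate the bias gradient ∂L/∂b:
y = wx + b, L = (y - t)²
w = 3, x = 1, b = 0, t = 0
∂L/∂b = 6

y = wx + b = (3)(1) + 0 = 3
∂L/∂y = 2(y - t) = 2(3 - 0) = 6
∂y/∂b = 1
∂L/∂b = ∂L/∂y · ∂y/∂b = 6 × 1 = 6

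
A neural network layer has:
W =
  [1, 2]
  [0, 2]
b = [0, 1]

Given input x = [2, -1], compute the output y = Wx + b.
y = [0, -1]

Wx = [1×2 + 2×-1, 0×2 + 2×-1]
   = [0, -2]
y = Wx + b = [0 + 0, -2 + 1] = [0, -1]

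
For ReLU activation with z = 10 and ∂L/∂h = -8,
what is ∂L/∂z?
∂L/∂z = -8

h = ReLU(10) = 10
Since z > 0: ∂h/∂z = 1
∂L/∂z = ∂L/∂h · ∂h/∂z = -8 × 1 = -8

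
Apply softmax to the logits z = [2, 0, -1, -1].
p = [0.8098, 0.1096, 0.0403, 0.0403]

exp(z) = [7.389, 1, 0.3679, 0.3679]
Sum = 9.125
p = [0.8098, 0.1096, 0.0403, 0.0403]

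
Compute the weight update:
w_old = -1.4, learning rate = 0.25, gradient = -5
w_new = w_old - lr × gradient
w_new = -0.15

w_new = w - η·∂L/∂w = -1.4 - 0.25×(-5) = -1.4 - (-1.25) = -0.15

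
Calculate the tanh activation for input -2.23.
-0.9771

tanh(-2.23) = (e^(-2.23) - e^(2.23))/(e^(-2.23) + e^(2.23)) = -0.9771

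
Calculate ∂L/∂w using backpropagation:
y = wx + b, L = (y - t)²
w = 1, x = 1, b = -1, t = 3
∂L/∂w = -6

y = wx + b = (1)(1) + -1 = 0
∂L/∂y = 2(y - t) = 2(0 - 3) = -6
∂y/∂w = x = 1
∂L/∂w = ∂L/∂y · ∂y/∂w = -6 × 1 = -6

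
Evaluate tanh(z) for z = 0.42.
0.3969

tanh(0.42) = (e^(0.42) - e^(-0.42))/(e^(0.42) + e^(-0.42)) = 0.3969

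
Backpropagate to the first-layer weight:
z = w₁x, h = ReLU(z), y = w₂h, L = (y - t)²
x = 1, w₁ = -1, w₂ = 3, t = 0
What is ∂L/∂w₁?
∂L/∂w₁ = 0

Forward pass:
z = w₁x = -1×1 = -1
h = ReLU(-1) = 0
y = w₂h = 3×0 = 0

Backward pass:
∂L/∂y = 2(y - t) = 2(0 - 0) = 0
∂y/∂h = w₂ = 3
∂h/∂z = 0 (ReLU derivative)
∂z/∂w₁ = x = 1

∂L/∂w₁ = 0 × 3 × 0 × 1 = 0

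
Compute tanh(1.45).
0.8957

tanh(1.45) = (e^(1.45) - e^(-1.45))/(e^(1.45) + e^(-1.45)) = 0.8957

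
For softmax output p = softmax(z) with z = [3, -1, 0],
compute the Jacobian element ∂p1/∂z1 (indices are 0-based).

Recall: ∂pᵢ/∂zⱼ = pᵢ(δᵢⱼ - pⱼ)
∂p1/∂z1 = 0.01685

p = softmax(z) = [0.9362, 0.01715, 0.04661]
p1 = 0.01715

∂p1/∂z1 = p1(1 - p1) = 0.01715 × (1 - 0.01715) = 0.01685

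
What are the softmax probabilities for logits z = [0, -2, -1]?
p = [0.6652, 0.09, 0.2447]

exp(z) = [1, 0.1353, 0.3679]
Sum = 1.503
p = [0.6652, 0.09, 0.2447]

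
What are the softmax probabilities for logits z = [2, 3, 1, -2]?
p = [0.2436, 0.6623, 0.0896, 0.0045]

exp(z) = [7.389, 20.09, 2.718, 0.1353]
Sum = 30.33
p = [0.2436, 0.6623, 0.0896, 0.0045]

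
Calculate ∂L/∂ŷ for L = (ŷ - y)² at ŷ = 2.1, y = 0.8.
∂L/∂ŷ = 2.6

∂L/∂ŷ = 2(ŷ - y) = 2(2.1 - 0.8) = 2(1.3) = 2.6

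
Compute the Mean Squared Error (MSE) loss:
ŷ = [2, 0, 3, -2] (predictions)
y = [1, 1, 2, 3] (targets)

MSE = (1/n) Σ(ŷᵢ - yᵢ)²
MSE = 7

MSE = (1/4)((2-1)² + (0-1)² + (3-2)² + (-2-3)²) = (1/4)(1 + 1 + 1 + 25) = 7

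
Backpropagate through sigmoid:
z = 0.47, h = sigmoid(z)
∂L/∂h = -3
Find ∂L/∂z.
∂L/∂z = -0.7101

σ(0.47) = 0.6154
σ'(0.47) = σ(0.47)(1 - σ(0.47)) = 0.6154 × 0.3846 = 0.2367
∂L/∂z = ∂L/∂h · σ'(z) = -3 × 0.2367 = -0.7101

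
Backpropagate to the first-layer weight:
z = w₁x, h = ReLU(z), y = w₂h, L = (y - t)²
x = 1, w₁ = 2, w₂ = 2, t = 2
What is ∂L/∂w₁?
∂L/∂w₁ = 8

Forward pass:
z = w₁x = 2×1 = 2
h = ReLU(2) = 2
y = w₂h = 2×2 = 4

Backward pass:
∂L/∂y = 2(y - t) = 2(4 - 2) = 4
∂y/∂h = w₂ = 2
∂h/∂z = 1 (ReLU derivative)
∂z/∂w₁ = x = 1

∂L/∂w₁ = 4 × 2 × 1 × 1 = 8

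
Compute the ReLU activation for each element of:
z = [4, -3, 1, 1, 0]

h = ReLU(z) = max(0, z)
h = [4, 0, 1, 1, 0]

ReLU applied element-wise: max(0,4)=4, max(0,-3)=0, max(0,1)=1, max(0,1)=1, max(0,0)=0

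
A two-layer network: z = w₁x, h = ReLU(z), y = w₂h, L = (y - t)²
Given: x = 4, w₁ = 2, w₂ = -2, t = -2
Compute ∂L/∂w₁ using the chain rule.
∂L/∂w₁ = 224

Forward pass:
z = w₁x = 2×4 = 8
h = ReLU(8) = 8
y = w₂h = -2×8 = -16

Backward pass:
∂L/∂y = 2(y - t) = 2(-16 - -2) = -28
∂y/∂h = w₂ = -2
∂h/∂z = 1 (ReLU derivative)
∂z/∂w₁ = x = 4

∂L/∂w₁ = -28 × -2 × 1 × 4 = 224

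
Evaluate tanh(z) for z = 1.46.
0.8977

tanh(1.46) = (e^(1.46) - e^(-1.46))/(e^(1.46) + e^(-1.46)) = 0.8977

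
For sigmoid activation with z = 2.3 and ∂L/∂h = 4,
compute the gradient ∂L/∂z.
∂L/∂z = 0.3313

σ(2.3) = 0.9089
σ'(2.3) = σ(2.3)(1 - σ(2.3)) = 0.9089 × 0.09112 = 0.08282
∂L/∂z = ∂L/∂h · σ'(z) = 4 × 0.08282 = 0.3313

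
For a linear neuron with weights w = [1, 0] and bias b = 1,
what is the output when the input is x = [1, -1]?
y = 2

y = (1)(1) + (0)(-1) + 1 = 2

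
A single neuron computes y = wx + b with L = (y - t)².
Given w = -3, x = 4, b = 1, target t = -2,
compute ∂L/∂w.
∂L/∂w = -72

y = wx + b = (-3)(4) + 1 = -11
∂L/∂y = 2(y - t) = 2(-11 - -2) = -18
∂y/∂w = x = 4
∂L/∂w = ∂L/∂y · ∂y/∂w = -18 × 4 = -72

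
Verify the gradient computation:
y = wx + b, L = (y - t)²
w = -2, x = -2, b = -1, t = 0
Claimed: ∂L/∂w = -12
Correct

y = (-2)(-2) + -1 = 3
∂L/∂y = 2(y - t) = 2(3 - 0) = 6
∂y/∂w = x = -2
∂L/∂w = 6 × -2 = -12

Claimed value: -12
Correct: The correct gradient is -12.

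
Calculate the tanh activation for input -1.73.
-0.9391

tanh(-1.73) = (e^(-1.73) - e^(1.73))/(e^(-1.73) + e^(1.73)) = -0.9391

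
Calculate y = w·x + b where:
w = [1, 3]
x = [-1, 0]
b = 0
y = -1

y = (1)(-1) + (3)(0) + 0 = -1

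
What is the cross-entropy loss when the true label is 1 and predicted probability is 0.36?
L = 1.022

L = -1·log(0.36) - 0·log(0.64) = -log(0.36) = 1.022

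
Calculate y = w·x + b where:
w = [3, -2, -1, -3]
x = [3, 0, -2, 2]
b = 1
y = 6

y = (3)(3) + (-2)(0) + (-1)(-2) + (-3)(2) + 1 = 6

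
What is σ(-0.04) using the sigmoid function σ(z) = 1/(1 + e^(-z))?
0.49

sigmoid(-0.04) = 1/(1 + e^(0.04)) = 1/(1 + 1.041) = 0.49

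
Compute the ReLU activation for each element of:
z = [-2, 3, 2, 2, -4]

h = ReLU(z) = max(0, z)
h = [0, 3, 2, 2, 0]

ReLU applied element-wise: max(0,-2)=0, max(0,3)=3, max(0,2)=2, max(0,2)=2, max(0,-4)=0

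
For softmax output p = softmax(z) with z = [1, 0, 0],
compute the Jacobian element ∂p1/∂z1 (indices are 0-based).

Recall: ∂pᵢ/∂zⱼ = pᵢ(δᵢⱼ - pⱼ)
∂p1/∂z1 = 0.167

p = softmax(z) = [0.5761, 0.2119, 0.2119]
p1 = 0.2119

∂p1/∂z1 = p1(1 - p1) = 0.2119 × (1 - 0.2119) = 0.167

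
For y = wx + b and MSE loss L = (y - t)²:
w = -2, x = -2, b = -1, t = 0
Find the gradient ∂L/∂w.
∂L/∂w = -12

y = wx + b = (-2)(-2) + -1 = 3
∂L/∂y = 2(y - t) = 2(3 - 0) = 6
∂y/∂w = x = -2
∂L/∂w = ∂L/∂y · ∂y/∂w = 6 × -2 = -12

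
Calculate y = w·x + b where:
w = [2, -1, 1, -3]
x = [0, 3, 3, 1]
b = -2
y = -5

y = (2)(0) + (-1)(3) + (1)(3) + (-3)(1) + -2 = -5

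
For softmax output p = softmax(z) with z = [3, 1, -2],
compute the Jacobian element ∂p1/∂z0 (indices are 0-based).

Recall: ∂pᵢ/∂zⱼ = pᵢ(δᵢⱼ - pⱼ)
∂p1/∂z0 = -0.1038

p = softmax(z) = [0.8756, 0.1185, 0.0059]
p1 = 0.1185, p0 = 0.8756

∂p1/∂z0 = -p1 × p0 = -0.1185 × 0.8756 = -0.1038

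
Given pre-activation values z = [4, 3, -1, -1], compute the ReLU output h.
h = [4, 3, 0, 0]

ReLU applied element-wise: max(0,4)=4, max(0,3)=3, max(0,-1)=0, max(0,-1)=0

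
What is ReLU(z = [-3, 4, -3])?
h = [0, 4, 0]

ReLU applied element-wise: max(0,-3)=0, max(0,4)=4, max(0,-3)=0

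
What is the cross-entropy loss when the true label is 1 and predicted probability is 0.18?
L = 1.715

L = -1·log(0.18) - 0·log(0.82) = -log(0.18) = 1.715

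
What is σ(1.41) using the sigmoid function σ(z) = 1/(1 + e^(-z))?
0.8038

sigmoid(1.41) = 1/(1 + e^(-1.41)) = 1/(1 + 0.2441) = 0.8038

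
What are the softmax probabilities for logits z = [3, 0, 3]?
p = [0.4879, 0.0243, 0.4879]

exp(z) = [20.09, 1, 20.09]
Sum = 41.17
p = [0.4879, 0.0243, 0.4879]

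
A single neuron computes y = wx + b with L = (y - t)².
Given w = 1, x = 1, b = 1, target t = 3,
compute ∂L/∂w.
∂L/∂w = -2

y = wx + b = (1)(1) + 1 = 2
∂L/∂y = 2(y - t) = 2(2 - 3) = -2
∂y/∂w = x = 1
∂L/∂w = ∂L/∂y · ∂y/∂w = -2 × 1 = -2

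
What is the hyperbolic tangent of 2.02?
0.9654

tanh(2.02) = (e^(2.02) - e^(-2.02))/(e^(2.02) + e^(-2.02)) = 0.9654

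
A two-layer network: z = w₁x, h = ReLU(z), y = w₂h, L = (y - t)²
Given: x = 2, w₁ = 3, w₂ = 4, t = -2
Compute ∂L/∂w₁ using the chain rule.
∂L/∂w₁ = 416

Forward pass:
z = w₁x = 3×2 = 6
h = ReLU(6) = 6
y = w₂h = 4×6 = 24

Backward pass:
∂L/∂y = 2(y - t) = 2(24 - -2) = 52
∂y/∂h = w₂ = 4
∂h/∂z = 1 (ReLU derivative)
∂z/∂w₁ = x = 2

∂L/∂w₁ = 52 × 4 × 1 × 2 = 416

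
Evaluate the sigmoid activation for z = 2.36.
0.9137

sigmoid(2.36) = 1/(1 + e^(-2.36)) = 1/(1 + 0.09442) = 0.9137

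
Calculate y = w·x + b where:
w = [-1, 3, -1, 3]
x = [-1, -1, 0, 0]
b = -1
y = -3

y = (-1)(-1) + (3)(-1) + (-1)(0) + (3)(0) + -1 = -3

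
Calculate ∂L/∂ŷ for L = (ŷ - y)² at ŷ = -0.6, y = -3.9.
∂L/∂ŷ = 6.6

∂L/∂ŷ = 2(ŷ - y) = 2(-0.6 - -3.9) = 2(3.3) = 6.6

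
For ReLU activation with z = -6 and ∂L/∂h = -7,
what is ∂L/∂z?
∂L/∂z = 0

h = ReLU(-6) = 0
Since z < 0: ∂h/∂z = 0
∂L/∂z = ∂L/∂h · ∂h/∂z = -7 × 0 = 0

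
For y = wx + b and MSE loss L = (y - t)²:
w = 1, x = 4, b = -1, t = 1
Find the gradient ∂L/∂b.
∂L/∂b = 4

y = wx + b = (1)(4) + -1 = 3
∂L/∂y = 2(y - t) = 2(3 - 1) = 4
∂y/∂b = 1
∂L/∂b = ∂L/∂y · ∂y/∂b = 4 × 1 = 4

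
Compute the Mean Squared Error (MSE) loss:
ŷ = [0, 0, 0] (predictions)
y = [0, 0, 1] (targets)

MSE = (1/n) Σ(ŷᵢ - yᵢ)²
MSE = 0.3333

MSE = (1/3)((0-0)² + (0-0)² + (0-1)²) = (1/3)(0 + 0 + 1) = 0.3333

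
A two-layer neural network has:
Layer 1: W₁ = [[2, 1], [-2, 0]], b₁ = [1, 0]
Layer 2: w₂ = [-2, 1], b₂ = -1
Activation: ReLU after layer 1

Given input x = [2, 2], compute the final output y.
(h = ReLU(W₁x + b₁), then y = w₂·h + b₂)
y = -15

Layer 1 pre-activation: z₁ = [7, -4]
After ReLU: h = [7, 0]
Layer 2 output: y = -2×7 + 1×0 + -1 = -15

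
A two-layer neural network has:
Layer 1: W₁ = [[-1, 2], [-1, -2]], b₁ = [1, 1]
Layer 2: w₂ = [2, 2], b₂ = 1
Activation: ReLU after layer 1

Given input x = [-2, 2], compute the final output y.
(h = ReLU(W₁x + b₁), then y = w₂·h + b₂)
y = 15

Layer 1 pre-activation: z₁ = [7, -1]
After ReLU: h = [7, 0]
Layer 2 output: y = 2×7 + 2×0 + 1 = 15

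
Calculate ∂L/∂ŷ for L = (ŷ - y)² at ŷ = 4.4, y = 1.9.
∂L/∂ŷ = 5.0

∂L/∂ŷ = 2(ŷ - y) = 2(4.4 - 1.9) = 2(2.5) = 5.0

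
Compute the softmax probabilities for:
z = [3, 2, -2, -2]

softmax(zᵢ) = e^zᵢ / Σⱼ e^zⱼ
p = [0.7239, 0.2663, 0.0049, 0.0049]

exp(z) = [20.09, 7.389, 0.1353, 0.1353]
Sum = 27.75
p = [0.7239, 0.2663, 0.0049, 0.0049]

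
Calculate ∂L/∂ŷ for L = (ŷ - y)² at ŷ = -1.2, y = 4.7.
∂L/∂ŷ = -11.8

∂L/∂ŷ = 2(ŷ - y) = 2(-1.2 - 4.7) = 2(-5.9) = -11.8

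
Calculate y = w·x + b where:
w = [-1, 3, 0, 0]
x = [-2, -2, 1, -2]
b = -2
y = -6

y = (-1)(-2) + (3)(-2) + (0)(1) + (0)(-2) + -2 = -6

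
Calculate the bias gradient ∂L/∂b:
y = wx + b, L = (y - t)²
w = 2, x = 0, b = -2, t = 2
∂L/∂b = -8

y = wx + b = (2)(0) + -2 = -2
∂L/∂y = 2(y - t) = 2(-2 - 2) = -8
∂y/∂b = 1
∂L/∂b = ∂L/∂y · ∂y/∂b = -8 × 1 = -8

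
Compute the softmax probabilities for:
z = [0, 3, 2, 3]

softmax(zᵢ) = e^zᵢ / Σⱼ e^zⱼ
p = [0.0206, 0.4136, 0.1522, 0.4136]

exp(z) = [1, 20.09, 7.389, 20.09]
Sum = 48.56
p = [0.0206, 0.4136, 0.1522, 0.4136]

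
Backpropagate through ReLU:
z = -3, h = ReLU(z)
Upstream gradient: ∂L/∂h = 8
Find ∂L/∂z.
∂L/∂z = 0

h = ReLU(-3) = 0
Since z < 0: ∂h/∂z = 0
∂L/∂z = ∂L/∂h · ∂h/∂z = 8 × 0 = 0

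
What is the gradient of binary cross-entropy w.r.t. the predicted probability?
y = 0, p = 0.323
∂L/∂p = 1.477

∂L/∂p = -y/p + (1-y)/(1-p) = 0 + 1/0.677 = 1.477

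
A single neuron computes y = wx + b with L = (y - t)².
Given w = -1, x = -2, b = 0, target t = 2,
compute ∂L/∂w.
∂L/∂w = 0

y = wx + b = (-1)(-2) + 0 = 2
∂L/∂y = 2(y - t) = 2(2 - 2) = 0
∂y/∂w = x = -2
∂L/∂w = ∂L/∂y · ∂y/∂w = 0 × -2 = 0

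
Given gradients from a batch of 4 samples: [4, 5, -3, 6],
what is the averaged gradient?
Average gradient = 3

Average = (1/4)(4 + 5 + -3 + 6) = 12/4 = 3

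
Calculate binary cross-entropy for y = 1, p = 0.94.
L = 0.06188

L = -1·log(0.94) - 0·log(0.06) = -log(0.94) = 0.06188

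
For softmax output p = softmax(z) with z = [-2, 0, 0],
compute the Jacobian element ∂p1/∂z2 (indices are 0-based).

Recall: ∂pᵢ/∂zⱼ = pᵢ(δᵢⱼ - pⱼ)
∂p1/∂z2 = -0.2193

p = softmax(z) = [0.06338, 0.4683, 0.4683]
p1 = 0.4683, p2 = 0.4683

∂p1/∂z2 = -p1 × p2 = -0.4683 × 0.4683 = -0.2193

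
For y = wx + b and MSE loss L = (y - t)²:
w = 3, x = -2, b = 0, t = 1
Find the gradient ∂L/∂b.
∂L/∂b = -14

y = wx + b = (3)(-2) + 0 = -6
∂L/∂y = 2(y - t) = 2(-6 - 1) = -14
∂y/∂b = 1
∂L/∂b = ∂L/∂y · ∂y/∂b = -14 × 1 = -14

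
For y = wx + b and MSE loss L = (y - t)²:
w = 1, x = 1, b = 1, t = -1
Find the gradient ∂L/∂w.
∂L/∂w = 6

y = wx + b = (1)(1) + 1 = 2
∂L/∂y = 2(y - t) = 2(2 - -1) = 6
∂y/∂w = x = 1
∂L/∂w = ∂L/∂y · ∂y/∂w = 6 × 1 = 6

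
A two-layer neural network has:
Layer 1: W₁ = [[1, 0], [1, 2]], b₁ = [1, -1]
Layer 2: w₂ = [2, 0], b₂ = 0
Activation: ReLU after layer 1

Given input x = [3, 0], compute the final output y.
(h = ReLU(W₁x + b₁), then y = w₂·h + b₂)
y = 8

Layer 1 pre-activation: z₁ = [4, 2]
After ReLU: h = [4, 2]
Layer 2 output: y = 2×4 + 0×2 + 0 = 8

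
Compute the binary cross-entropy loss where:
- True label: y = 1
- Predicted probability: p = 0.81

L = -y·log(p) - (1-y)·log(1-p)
L = 0.2107

L = -1·log(0.81) - 0·log(0.19) = -log(0.81) = 0.2107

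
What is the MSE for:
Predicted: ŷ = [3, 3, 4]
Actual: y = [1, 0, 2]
MSE = 5.667

MSE = (1/3)((3-1)² + (3-0)² + (4-2)²) = (1/3)(4 + 9 + 4) = 5.667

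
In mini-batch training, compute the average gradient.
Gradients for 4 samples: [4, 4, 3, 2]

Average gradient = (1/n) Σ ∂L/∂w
Average gradient = 3.25

Average = (1/4)(4 + 4 + 3 + 2) = 13/4 = 3.25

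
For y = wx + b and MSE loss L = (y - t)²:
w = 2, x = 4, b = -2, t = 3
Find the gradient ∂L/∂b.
∂L/∂b = 6

y = wx + b = (2)(4) + -2 = 6
∂L/∂y = 2(y - t) = 2(6 - 3) = 6
∂y/∂b = 1
∂L/∂b = ∂L/∂y · ∂y/∂b = 6 × 1 = 6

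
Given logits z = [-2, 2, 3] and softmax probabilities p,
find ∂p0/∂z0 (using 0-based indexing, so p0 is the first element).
∂p0/∂z0 = 0.004878

p = softmax(z) = [0.004902, 0.2676, 0.7275]
p0 = 0.004902

∂p0/∂z0 = p0(1 - p0) = 0.004902 × (1 - 0.004902) = 0.004878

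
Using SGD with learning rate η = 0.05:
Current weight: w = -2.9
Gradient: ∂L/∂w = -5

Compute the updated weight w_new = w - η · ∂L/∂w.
w_new = -2.65

w_new = w - η·∂L/∂w = -2.9 - 0.05×(-5) = -2.9 - (-0.25) = -2.65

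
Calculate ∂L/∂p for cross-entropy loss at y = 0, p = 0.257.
∂L/∂p = 1.346

∂L/∂p = -y/p + (1-y)/(1-p) = 0 + 1/0.743 = 1.346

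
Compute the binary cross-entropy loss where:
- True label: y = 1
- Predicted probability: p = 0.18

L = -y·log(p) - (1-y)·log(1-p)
L = 1.715

L = -1·log(0.18) - 0·log(0.82) = -log(0.18) = 1.715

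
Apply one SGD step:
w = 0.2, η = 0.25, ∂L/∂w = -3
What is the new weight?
w_new = 0.95

w_new = w - η·∂L/∂w = 0.2 - 0.25×(-3) = 0.2 - (-0.75) = 0.95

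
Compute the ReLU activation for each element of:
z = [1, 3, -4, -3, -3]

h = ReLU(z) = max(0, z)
h = [1, 3, 0, 0, 0]

ReLU applied element-wise: max(0,1)=1, max(0,3)=3, max(0,-4)=0, max(0,-3)=0, max(0,-3)=0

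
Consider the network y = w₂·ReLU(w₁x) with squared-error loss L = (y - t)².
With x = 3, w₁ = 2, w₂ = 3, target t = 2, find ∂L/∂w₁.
∂L/∂w₁ = 288

Forward pass:
z = w₁x = 2×3 = 6
h = ReLU(6) = 6
y = w₂h = 3×6 = 18

Backward pass:
∂L/∂y = 2(y - t) = 2(18 - 2) = 32
∂y/∂h = w₂ = 3
∂h/∂z = 1 (ReLU derivative)
∂z/∂w₁ = x = 3

∂L/∂w₁ = 32 × 3 × 1 × 3 = 288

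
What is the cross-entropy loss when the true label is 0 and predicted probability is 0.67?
L = 1.109

L = -0·log(0.67) - 1·log(0.33) = -log(0.33) = 1.109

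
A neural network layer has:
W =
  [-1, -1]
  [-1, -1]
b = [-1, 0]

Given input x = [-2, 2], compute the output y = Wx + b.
y = [-1, 0]

Wx = [-1×-2 + -1×2, -1×-2 + -1×2]
   = [0, 0]
y = Wx + b = [0 + -1, 0 + 0] = [-1, 0]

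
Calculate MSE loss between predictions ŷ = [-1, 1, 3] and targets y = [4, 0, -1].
MSE = 14

MSE = (1/3)((-1-4)² + (1-0)² + (3--1)²) = (1/3)(25 + 1 + 16) = 14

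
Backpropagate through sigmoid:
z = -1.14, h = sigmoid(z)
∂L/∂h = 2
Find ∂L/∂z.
∂L/∂z = 0.3672

σ(-1.14) = 0.2423
σ'(-1.14) = σ(-1.14)(1 - σ(-1.14)) = 0.2423 × 0.7577 = 0.1836
∂L/∂z = ∂L/∂h · σ'(z) = 2 × 0.1836 = 0.3672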